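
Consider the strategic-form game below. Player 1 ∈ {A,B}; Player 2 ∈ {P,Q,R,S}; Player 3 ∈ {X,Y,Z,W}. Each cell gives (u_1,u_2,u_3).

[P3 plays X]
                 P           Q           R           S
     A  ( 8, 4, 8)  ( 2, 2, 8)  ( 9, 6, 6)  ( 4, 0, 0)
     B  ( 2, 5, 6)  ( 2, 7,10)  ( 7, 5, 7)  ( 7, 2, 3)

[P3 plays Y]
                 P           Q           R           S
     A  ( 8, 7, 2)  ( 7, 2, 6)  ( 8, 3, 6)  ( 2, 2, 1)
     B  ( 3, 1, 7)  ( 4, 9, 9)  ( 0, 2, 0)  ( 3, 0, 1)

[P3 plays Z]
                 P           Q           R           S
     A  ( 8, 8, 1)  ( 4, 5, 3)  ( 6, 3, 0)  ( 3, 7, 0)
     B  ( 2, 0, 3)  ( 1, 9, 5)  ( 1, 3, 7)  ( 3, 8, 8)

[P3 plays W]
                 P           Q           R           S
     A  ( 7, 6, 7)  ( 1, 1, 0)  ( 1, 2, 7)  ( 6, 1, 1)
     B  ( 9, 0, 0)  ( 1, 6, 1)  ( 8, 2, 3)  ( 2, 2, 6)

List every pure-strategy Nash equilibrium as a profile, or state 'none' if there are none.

(A,P,X): not NE [P2→R gives 6>4]
(A,P,Y): not NE [P3→X gives 8>2]
(A,P,Z): not NE [P3→X gives 8>1]
(A,P,W): not NE [P1→B gives 9>7; P3→X gives 8>7]
(A,Q,X): not NE [P2→R gives 6>2]
(A,Q,Y): not NE [P2→P gives 7>2; P3→X gives 8>6]
(A,Q,Z): not NE [P2→P gives 8>5; P3→X gives 8>3]
(A,Q,W): not NE [P2→P gives 6>1; P3→X gives 8>0]
(A,R,X): not NE [P3→W gives 7>6]
(A,R,Y): not NE [P2→P gives 7>3; P3→W gives 7>6]
(A,R,Z): not NE [P2→P gives 8>3; P3→W gives 7>0]
(A,R,W): not NE [P1→B gives 8>1; P2→P gives 6>2]
(A,S,X): not NE [P1→B gives 7>4; P2→R gives 6>0; P3→W gives 1>0]
(A,S,Y): not NE [P1→B gives 3>2; P2→P gives 7>2]
(A,S,Z): not NE [P2→P gives 8>7; P3→W gives 1>0]
(A,S,W): not NE [P2→P gives 6>1]
(B,P,X): not NE [P1→A gives 8>2; P2→Q gives 7>5; P3→Y gives 7>6]
(B,P,Y): not NE [P1→A gives 8>3; P2→Q gives 9>1]
(B,P,Z): not NE [P1→A gives 8>2; P2→Q gives 9>0; P3→Y gives 7>3]
(B,P,W): not NE [P2→Q gives 6>0; P3→Y gives 7>0]
(B,Q,X): NE
(B,Q,Y): not NE [P1→A gives 7>4; P3→X gives 10>9]
(B,Q,Z): not NE [P1→A gives 4>1; P3→X gives 10>5]
(B,Q,W): not NE [P3→X gives 10>1]
(B,R,X): not NE [P1→A gives 9>7; P2→Q gives 7>5]
(B,R,Y): not NE [P1→A gives 8>0; P2→Q gives 9>2; P3→Z gives 7>0]
(B,R,Z): not NE [P1→A gives 6>1; P2→Q gives 9>3]
(B,R,W): not NE [P2→Q gives 6>2; P3→Z gives 7>3]
(B,S,X): not NE [P2→Q gives 7>2; P3→Z gives 8>3]
(B,S,Y): not NE [P2→Q gives 9>0; P3→Z gives 8>1]
(B,S,Z): not NE [P2→Q gives 9>8]
(B,S,W): not NE [P1→A gives 6>2; P2→Q gives 6>2; P3→Z gives 8>6]

NE set: (B,Q,X)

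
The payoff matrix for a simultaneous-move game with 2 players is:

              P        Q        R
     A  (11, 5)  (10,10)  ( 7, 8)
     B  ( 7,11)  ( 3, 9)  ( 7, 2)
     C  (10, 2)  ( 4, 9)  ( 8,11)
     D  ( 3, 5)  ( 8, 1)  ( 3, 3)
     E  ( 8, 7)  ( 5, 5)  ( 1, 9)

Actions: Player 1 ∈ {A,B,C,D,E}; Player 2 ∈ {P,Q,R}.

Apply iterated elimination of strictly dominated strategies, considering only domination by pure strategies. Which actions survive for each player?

P1 drop B (C beats it: P:10>7 Q:4>3 R:8>7)
P1 drop D (A beats it: P:11>3 Q:10>8 R:7>3)
P1 drop E (A beats it: P:11>8 Q:10>5 R:7>1)
P2 drop P (Q beats it: A:10>5 C:9>2)
P1→{A,C} P2→{Q,R}

Remaining: P1:{A,C} P2:{Q,R}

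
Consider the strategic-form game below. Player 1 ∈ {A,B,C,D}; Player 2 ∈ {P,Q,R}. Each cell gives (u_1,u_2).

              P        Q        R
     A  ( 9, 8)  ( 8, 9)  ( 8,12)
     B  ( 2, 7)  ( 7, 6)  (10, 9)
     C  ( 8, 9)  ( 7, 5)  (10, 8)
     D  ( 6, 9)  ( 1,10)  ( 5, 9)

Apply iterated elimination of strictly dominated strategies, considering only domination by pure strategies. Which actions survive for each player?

Survivors P1:{A,B,C} P2:{P,R}

P1 drop D (A beats it: P:9>6 Q:8>1 R:8>5)
P2 drop Q (R beats it: A:12>9 B:9>6 C:8>5)
P1→{A,B,C} P2→{P,R}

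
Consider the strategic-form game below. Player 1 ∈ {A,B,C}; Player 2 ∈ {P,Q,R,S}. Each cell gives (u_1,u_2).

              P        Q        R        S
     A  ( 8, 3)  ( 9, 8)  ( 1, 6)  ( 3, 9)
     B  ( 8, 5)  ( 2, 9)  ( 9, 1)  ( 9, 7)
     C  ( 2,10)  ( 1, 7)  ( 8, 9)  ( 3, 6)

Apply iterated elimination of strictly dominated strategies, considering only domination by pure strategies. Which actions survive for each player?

IESDS → P1:{A,B} P2:{Q,S}

P1 drop C (B beats it: P:8>2 Q:2>1 R:9>8 S:9>3)
P2 drop P (Q beats it: A:8>3 B:9>5)
P2 drop R (Q beats it: A:8>6 B:9>1)
P1→{A,B} P2→{Q,S}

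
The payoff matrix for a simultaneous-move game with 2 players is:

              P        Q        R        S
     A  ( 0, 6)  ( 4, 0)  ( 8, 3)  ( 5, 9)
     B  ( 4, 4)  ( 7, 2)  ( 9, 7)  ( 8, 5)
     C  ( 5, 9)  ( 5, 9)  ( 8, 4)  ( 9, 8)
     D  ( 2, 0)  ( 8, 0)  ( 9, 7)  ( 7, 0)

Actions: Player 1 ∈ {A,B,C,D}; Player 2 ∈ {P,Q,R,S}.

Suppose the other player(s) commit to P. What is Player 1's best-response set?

u_1(A vs P) = 0
u_1(B vs P) = 4
u_1(C vs P) = 5
u_1(D vs P) = 2
max payoff 5 at {C}

P1 best: {C}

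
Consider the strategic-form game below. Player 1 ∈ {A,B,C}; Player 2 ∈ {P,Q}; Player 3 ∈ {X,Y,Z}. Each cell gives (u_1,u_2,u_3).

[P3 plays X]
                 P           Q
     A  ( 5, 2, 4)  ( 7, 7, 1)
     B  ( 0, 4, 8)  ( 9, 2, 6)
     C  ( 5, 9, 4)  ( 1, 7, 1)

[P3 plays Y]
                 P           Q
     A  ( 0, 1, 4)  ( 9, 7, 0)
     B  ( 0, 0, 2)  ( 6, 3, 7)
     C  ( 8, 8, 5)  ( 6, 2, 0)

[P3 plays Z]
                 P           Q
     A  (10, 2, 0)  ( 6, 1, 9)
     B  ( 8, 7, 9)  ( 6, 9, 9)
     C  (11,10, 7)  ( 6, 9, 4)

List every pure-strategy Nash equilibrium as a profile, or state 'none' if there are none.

(A,P,X): not NE [P2→Q gives 7>2]
(A,P,Y): not NE [P1→C gives 8>0; P2→Q gives 7>1]
(A,P,Z): not NE [P1→C gives 11>10; P3→Y gives 4>0]
(A,Q,X): not NE [P1→B gives 9>7; P3→Z gives 9>1]
(A,Q,Y): not NE [P3→Z gives 9>0]
(A,Q,Z): not NE [P2→P gives 2>1]
(B,P,X): not NE [P1→C gives 5>0; P3→Z gives 9>8]
(B,P,Y): not NE [P1→C gives 8>0; P2→Q gives 3>0; P3→Z gives 9>2]
(B,P,Z): not NE [P1→C gives 11>8; P2→Q gives 9>7]
(B,Q,X): not NE [P2→P gives 4>2; P3→Z gives 9>6]
(B,Q,Y): not NE [P1→A gives 9>6; P3→Z gives 9>7]
(B,Q,Z): NE
(C,P,X): not NE [P3→Z gives 7>4]
(C,P,Y): not NE [P3→Z gives 7>5]
(C,P,Z): NE
(C,Q,X): not NE [P1→B gives 9>1; P2→P gives 9>7; P3→Z gives 4>1]
(C,Q,Y): not NE [P1→A gives 9>6; P2→P gives 8>2; P3→Z gives 4>0]
(C,Q,Z): not NE [P2→P gives 10>9]

NE set: (B,Q,Z), (C,P,Z)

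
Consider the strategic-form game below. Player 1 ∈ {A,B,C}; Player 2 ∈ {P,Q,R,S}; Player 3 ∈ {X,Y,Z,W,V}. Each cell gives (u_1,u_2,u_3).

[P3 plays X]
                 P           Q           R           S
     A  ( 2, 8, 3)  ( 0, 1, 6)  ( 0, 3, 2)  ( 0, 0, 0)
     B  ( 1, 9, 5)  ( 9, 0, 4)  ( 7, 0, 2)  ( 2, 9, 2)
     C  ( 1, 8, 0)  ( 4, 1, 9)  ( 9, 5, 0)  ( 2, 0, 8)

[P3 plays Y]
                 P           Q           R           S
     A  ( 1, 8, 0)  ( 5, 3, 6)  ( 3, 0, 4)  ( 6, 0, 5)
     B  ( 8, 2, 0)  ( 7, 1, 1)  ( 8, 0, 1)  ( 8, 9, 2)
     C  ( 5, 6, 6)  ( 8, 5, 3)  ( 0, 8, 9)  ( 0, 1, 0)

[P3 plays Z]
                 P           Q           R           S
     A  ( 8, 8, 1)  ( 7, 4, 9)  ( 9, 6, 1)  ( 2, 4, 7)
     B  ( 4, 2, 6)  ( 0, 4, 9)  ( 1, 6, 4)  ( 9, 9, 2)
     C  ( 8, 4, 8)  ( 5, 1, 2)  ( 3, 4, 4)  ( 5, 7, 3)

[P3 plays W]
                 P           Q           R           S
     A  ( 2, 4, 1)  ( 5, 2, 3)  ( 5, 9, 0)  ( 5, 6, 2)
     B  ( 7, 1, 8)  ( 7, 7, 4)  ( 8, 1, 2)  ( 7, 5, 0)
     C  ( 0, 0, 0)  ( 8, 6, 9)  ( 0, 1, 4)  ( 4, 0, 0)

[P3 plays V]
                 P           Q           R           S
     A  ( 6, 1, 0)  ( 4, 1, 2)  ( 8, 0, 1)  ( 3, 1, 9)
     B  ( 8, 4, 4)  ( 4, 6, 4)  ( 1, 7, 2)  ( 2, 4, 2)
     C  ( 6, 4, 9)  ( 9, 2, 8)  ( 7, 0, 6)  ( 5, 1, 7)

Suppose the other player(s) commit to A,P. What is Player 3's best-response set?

P3 best: {X}

u_3(X vs A,P) = 3
u_3(Y vs A,P) = 0
u_3(Z vs A,P) = 1
u_3(W vs A,P) = 1
u_3(V vs A,P) = 0
max payoff 3 at {X}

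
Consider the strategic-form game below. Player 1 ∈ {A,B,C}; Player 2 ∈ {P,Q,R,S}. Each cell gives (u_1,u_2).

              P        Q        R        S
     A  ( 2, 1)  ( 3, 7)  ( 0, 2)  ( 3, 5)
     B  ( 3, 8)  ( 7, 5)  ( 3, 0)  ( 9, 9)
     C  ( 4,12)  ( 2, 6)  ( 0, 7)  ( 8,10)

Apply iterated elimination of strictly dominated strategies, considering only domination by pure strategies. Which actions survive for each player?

IESDS → P1:{B,C} P2:{P,S}

P1 drop A (B beats it: P:3>2 Q:7>3 R:3>0 S:9>3)
P2 drop Q (P beats it: B:8>5 C:12>6)
P2 drop R (P beats it: B:8>0 C:12>7)
P1→{B,C} P2→{P,S}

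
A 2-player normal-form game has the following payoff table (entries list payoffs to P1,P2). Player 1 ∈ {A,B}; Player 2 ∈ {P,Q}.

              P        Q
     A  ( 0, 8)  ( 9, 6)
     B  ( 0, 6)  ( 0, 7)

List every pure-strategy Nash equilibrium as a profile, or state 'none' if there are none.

(A,P): NE
(A,Q): not NE [P2→P gives 8>6]
(B,P): not NE [P2→Q gives 7>6]
(B,Q): not NE [P1→A gives 9>0]

PSNE = {(A,P)}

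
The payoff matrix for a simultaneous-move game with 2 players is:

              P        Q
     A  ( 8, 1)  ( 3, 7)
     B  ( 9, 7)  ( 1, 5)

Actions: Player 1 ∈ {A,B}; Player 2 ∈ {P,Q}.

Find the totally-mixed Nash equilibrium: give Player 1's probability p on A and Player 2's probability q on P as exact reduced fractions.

P1 indiff ⇒ q·8+(1-q)·3 = q·9+(1-q)·1 ⇒ q(-1) = (1-q)(-2) ⇒ q = 2/3
P2 indiff ⇒ p·1+(1-p)·7 = p·7+(1-p)·5 ⇒ p(-6) = (1-p)(-2) ⇒ p = 1/4

p=1/4, q=2/3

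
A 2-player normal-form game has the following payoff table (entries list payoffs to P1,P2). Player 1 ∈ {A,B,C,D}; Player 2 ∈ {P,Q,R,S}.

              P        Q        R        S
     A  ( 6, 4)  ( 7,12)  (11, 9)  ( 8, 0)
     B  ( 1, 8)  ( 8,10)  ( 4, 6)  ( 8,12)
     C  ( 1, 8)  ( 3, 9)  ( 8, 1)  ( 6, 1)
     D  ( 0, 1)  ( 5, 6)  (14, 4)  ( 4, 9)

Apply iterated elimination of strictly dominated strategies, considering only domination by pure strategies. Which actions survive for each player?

Remaining: P1:{A,B} P2:{Q,S}

P1 drop C (A beats it: P:6>1 Q:7>3 R:11>8 S:8>6)
P2 drop P (Q beats it: A:12>4 B:10>8 D:6>1)
P2 drop R (Q beats it: A:12>9 B:10>6 D:6>4)
P1 drop D (A beats it: Q:7>5 S:8>4)
P1→{A,B} P2→{Q,S}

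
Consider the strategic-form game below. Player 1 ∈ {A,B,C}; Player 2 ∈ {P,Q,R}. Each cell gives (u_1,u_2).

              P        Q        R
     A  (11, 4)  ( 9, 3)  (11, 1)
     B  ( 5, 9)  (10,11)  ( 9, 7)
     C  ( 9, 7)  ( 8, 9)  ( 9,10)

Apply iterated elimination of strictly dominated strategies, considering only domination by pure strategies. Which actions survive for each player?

P1 drop C (A beats it: P:11>9 Q:9>8 R:11>9)
P2 drop R (P beats it: A:4>1 B:9>7)
P1→{A,B} P2→{P,Q}

IESDS → P1:{A,B} P2:{P,Q}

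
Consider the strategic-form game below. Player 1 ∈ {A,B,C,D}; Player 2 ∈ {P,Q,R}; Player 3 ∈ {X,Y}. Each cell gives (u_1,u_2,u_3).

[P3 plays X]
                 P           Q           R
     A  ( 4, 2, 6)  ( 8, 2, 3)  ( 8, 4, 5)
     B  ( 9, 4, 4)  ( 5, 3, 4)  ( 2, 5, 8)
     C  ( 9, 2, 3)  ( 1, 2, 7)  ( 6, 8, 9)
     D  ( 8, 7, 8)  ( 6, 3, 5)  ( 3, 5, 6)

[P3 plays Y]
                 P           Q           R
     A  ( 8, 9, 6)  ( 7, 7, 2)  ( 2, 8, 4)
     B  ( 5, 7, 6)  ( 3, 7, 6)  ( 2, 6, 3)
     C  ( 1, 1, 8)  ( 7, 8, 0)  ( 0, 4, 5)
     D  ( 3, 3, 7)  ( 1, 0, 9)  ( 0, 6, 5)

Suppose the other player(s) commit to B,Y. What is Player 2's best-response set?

P2 best: {P,Q}

u_2(P vs B,Y) = 7
u_2(Q vs B,Y) = 7
u_2(R vs B,Y) = 6
max payoff 7 at {P,Q}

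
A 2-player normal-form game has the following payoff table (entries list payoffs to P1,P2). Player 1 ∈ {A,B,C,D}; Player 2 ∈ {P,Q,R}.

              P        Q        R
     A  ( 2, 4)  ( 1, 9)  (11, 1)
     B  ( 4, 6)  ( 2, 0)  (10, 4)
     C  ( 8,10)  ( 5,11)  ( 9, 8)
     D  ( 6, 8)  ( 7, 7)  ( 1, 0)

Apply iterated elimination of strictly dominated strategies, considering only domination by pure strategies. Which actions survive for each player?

Survivors P1:{C,D} P2:{P,Q}

P2 drop R (P beats it: A:4>1 B:6>4 C:10>8 D:8>0)
P1 drop A (B beats it: P:4>2 Q:2>1)
P1 drop B (C beats it: P:8>4 Q:5>2)
P1→{C,D} P2→{P,Q}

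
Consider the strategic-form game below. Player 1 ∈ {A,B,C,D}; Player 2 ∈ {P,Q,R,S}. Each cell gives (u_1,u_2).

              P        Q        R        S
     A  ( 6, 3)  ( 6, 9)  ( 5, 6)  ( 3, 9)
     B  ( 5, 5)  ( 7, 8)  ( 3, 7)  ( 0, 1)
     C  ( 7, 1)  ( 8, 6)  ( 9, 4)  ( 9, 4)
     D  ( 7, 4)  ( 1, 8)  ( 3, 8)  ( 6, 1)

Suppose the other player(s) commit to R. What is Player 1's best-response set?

u_1(A vs R) = 5
u_1(B vs R) = 3
u_1(C vs R) = 9
u_1(D vs R) = 3
max payoff 9 at {C}

argmax u_1 = {C}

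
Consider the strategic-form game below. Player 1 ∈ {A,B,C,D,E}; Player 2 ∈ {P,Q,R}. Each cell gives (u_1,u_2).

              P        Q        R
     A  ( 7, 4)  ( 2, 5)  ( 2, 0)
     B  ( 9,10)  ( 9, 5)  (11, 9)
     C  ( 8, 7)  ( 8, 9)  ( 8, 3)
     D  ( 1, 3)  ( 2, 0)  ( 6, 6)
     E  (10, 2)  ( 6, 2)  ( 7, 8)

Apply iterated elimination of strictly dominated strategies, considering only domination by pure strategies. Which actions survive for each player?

P1 drop A (B beats it: P:9>7 Q:9>2 R:11>2)
P1 drop C (B beats it: P:9>8 Q:9>8 R:11>8)
P1 drop D (B beats it: P:9>1 Q:9>2 R:11>6)
P2 drop Q (R beats it: B:9>5 E:8>2)
P1→{B,E} P2→{P,R}

Survivors P1:{B,E} P2:{P,R}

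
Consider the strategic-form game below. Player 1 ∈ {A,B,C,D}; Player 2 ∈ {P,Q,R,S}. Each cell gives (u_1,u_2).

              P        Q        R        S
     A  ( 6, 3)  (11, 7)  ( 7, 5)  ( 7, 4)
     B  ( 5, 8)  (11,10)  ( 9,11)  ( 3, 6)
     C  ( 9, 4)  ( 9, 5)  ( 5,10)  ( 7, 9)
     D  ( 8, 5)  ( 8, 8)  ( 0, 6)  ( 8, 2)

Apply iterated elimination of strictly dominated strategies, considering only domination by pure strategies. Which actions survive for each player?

Survivors P1:{A,B} P2:{Q,R}

P2 drop P (Q beats it: A:7>3 B:10>8 C:5>4 D:8>5)
P2 drop S (R beats it: A:5>4 B:11>6 C:10>9 D:6>2)
P1 drop C (A beats it: Q:11>9 R:7>5)
P1 drop D (A beats it: Q:11>8 R:7>0)
P1→{A,B} P2→{Q,R}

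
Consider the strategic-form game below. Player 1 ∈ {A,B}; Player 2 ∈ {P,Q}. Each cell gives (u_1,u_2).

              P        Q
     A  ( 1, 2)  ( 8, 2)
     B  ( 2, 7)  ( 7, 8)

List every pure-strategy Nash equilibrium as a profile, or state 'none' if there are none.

(A,P): not NE [P1→B gives 2>1]
(A,Q): NE
(B,P): not NE [P2→Q gives 8>7]
(B,Q): not NE [P1→A gives 8>7]

PSNE = {(A,Q)}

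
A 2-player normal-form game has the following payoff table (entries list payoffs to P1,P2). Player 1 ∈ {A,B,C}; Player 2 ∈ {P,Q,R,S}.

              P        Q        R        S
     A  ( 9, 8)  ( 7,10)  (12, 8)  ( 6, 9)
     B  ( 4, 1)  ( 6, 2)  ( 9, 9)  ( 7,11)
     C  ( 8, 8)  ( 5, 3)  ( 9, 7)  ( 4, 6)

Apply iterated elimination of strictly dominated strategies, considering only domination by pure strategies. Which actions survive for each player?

Survivors P1:{A,B} P2:{Q,S}

P1 drop C (A beats it: P:9>8 Q:7>5 R:12>9 S:6>4)
P2 drop P (Q beats it: A:10>8 B:2>1)
P2 drop R (S beats it: A:9>8 B:11>9)
P1→{A,B} P2→{Q,S}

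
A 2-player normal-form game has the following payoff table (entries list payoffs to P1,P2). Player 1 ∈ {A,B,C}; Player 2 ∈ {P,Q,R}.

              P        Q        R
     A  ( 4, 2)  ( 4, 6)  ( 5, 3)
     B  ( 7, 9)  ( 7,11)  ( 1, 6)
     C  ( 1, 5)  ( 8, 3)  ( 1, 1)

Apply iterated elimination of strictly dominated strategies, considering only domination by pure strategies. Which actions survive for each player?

IESDS → P1:{B,C} P2:{P,Q}

P2 drop R (Q beats it: A:6>3 B:11>6 C:3>1)
P1 drop A (B beats it: P:7>4 Q:7>4)
P1→{B,C} P2→{P,Q}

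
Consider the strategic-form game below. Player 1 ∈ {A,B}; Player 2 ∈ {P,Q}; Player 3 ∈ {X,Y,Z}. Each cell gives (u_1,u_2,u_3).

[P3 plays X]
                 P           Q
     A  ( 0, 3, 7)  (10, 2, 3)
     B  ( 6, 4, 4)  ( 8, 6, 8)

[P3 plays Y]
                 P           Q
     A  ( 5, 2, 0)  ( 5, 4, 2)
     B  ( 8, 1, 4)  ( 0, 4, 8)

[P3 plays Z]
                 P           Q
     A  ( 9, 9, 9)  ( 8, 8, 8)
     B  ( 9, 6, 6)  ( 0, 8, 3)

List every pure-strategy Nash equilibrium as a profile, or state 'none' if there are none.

(A,P,X): not NE [P1→B gives 6>0; P3→Z gives 9>7]
(A,P,Y): not NE [P1→B gives 8>5; P2→Q gives 4>2; P3→Z gives 9>0]
(A,P,Z): NE
(A,Q,X): not NE [P2→P gives 3>2; P3→Z gives 8>3]
(A,Q,Y): not NE [P3→Z gives 8>2]
(A,Q,Z): not NE [P2→P gives 9>8]
(B,P,X): not NE [P2→Q gives 6>4; P3→Z gives 6>4]
(B,P,Y): not NE [P2→Q gives 4>1; P3→Z gives 6>4]
(B,P,Z): not NE [P2→Q gives 8>6]
(B,Q,X): not NE [P1→A gives 10>8]
(B,Q,Y): not NE [P1→A gives 5>0]
(B,Q,Z): not NE [P1→A gives 8>0; P3→Y gives 8>3]

PSNE = {(A,P,Z)}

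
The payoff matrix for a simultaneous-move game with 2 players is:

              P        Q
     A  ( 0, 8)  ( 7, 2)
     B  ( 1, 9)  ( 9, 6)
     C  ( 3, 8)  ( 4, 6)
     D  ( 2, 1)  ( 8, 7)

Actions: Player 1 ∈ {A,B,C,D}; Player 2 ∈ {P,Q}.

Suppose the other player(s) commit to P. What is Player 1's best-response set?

u_1(A vs P) = 0
u_1(B vs P) = 1
u_1(C vs P) = 3
u_1(D vs P) = 2
max payoff 3 at {C}

P1 best: {C}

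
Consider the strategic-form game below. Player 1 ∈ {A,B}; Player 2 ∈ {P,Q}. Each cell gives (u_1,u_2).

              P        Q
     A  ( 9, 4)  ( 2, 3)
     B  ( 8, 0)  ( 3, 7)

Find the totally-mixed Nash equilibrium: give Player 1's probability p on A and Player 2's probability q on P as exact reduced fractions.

(p,q) = (7/8, 1/2)

P1 indiff ⇒ q·9+(1-q)·2 = q·8+(1-q)·3 ⇒ q(1) = (1-q)(1) ⇒ q = 1/2
P2 indiff ⇒ p·4+(1-p)·0 = p·3+(1-p)·7 ⇒ p(1) = (1-p)(7) ⇒ p = 7/8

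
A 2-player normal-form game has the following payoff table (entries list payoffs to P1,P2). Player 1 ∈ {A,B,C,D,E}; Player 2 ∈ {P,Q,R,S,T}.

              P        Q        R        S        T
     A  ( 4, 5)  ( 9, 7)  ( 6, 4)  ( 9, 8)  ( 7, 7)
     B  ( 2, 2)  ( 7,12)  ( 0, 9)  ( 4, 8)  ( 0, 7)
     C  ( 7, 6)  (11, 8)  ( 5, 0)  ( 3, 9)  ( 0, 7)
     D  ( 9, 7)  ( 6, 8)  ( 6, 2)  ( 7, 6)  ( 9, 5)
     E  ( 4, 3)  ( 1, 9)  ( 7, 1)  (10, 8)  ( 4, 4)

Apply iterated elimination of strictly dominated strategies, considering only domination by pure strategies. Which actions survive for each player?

P1 drop B (A beats it: P:4>2 Q:9>7 R:6>0 S:9>4 T:7>0)
P2 drop P (Q beats it: A:7>5 C:8>6 D:8>7 E:9>3)
P2 drop R (Q beats it: A:7>4 C:8>0 D:8>2 E:9>1)
P2 drop T (S beats it: A:8>7 C:9>7 D:6>5 E:8>4)
P1 drop D (A beats it: Q:9>6 S:9>7)
P1→{A,C,E} P2→{Q,S}

IESDS → P1:{A,C,E} P2:{Q,S}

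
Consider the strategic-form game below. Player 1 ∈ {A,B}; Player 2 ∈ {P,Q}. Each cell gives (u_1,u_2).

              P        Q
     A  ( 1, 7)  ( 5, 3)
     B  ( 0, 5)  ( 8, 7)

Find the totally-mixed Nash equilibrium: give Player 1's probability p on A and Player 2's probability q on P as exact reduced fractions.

P1 indiff ⇒ q·1+(1-q)·5 = q·0+(1-q)·8 ⇒ q(1) = (1-q)(3) ⇒ q = 3/4
P2 indiff ⇒ p·7+(1-p)·5 = p·3+(1-p)·7 ⇒ p(4) = (1-p)(2) ⇒ p = 1/3

(p,q) = (1/3, 3/4)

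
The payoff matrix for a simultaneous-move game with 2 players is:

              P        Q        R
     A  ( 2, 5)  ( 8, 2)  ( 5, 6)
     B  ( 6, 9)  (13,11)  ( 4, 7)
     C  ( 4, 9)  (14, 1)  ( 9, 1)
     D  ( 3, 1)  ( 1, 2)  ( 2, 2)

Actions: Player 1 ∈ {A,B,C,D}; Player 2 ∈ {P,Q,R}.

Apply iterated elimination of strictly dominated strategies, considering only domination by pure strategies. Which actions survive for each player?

P1 drop A (C beats it: P:4>2 Q:14>8 R:9>5)
P1 drop D (B beats it: P:6>3 Q:13>1 R:4>2)
P2 drop R (P beats it: B:9>7 C:9>1)
P1→{B,C} P2→{P,Q}

IESDS → P1:{B,C} P2:{P,Q}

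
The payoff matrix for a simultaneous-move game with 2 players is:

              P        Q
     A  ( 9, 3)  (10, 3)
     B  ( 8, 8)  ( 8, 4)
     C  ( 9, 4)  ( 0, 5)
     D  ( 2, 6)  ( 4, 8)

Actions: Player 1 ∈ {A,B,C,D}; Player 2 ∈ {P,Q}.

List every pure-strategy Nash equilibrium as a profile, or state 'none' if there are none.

(A,P): NE
(A,Q): NE
(B,P): not NE [P1→C gives 9>8]
(B,Q): not NE [P1→A gives 10>8; P2→P gives 8>4]
(C,P): not NE [P2→Q gives 5>4]
(C,Q): not NE [P1→A gives 10>0]
(D,P): not NE [P1→C gives 9>2; P2→Q gives 8>6]
(D,Q): not NE [P1→A gives 10>4]

Nash profiles: (A,P), (A,Q)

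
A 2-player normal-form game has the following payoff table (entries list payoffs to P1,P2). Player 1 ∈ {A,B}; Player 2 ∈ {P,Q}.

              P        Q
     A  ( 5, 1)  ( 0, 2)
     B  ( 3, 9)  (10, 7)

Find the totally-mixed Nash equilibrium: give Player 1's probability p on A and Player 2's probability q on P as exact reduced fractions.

(p,q) = (2/3, 5/6)

P1 indiff ⇒ q·5+(1-q)·0 = q·3+(1-q)·10 ⇒ q(2) = (1-q)(10) ⇒ q = 5/6
P2 indiff ⇒ p·1+(1-p)·9 = p·2+(1-p)·7 ⇒ p(-1) = (1-p)(-2) ⇒ p = 2/3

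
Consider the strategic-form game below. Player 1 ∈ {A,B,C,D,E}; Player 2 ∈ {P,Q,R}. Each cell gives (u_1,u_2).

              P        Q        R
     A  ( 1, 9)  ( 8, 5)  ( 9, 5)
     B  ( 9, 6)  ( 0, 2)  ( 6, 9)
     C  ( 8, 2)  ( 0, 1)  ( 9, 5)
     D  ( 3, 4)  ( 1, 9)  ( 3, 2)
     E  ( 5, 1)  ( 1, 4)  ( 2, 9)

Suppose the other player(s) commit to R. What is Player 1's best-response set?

u_1(A vs R) = 9
u_1(B vs R) = 6
u_1(C vs R) = 9
u_1(D vs R) = 3
u_1(E vs R) = 2
max payoff 9 at {A,C}

P1 best: {A,C}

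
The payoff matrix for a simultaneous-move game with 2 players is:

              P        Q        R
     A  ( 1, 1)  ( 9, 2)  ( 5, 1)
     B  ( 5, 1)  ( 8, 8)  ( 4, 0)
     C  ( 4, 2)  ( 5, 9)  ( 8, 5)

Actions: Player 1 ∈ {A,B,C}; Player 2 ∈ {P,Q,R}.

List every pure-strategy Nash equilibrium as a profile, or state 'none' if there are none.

(A,P): not NE [P1→B gives 5>1; P2→Q gives 2>1]
(A,Q): NE
(A,R): not NE [P1→C gives 8>5; P2→Q gives 2>1]
(B,P): not NE [P2→Q gives 8>1]
(B,Q): not NE [P1→A gives 9>8]
(B,R): not NE [P1→C gives 8>4; P2→Q gives 8>0]
(C,P): not NE [P1→B gives 5>4; P2→Q gives 9>2]
(C,Q): not NE [P1→A gives 9>5]
(C,R): not NE [P2→Q gives 9>5]

NE set: (A,Q)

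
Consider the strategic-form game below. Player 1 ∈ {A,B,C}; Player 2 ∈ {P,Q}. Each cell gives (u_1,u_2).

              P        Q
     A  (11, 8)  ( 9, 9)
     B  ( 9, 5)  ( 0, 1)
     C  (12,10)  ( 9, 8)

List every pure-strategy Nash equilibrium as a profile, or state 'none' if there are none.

(A,P): not NE [P1→C gives 12>11; P2→Q gives 9>8]
(A,Q): NE
(B,P): not NE [P1→C gives 12>9]
(B,Q): not NE [P1→C gives 9>0; P2→P gives 5>1]
(C,P): NE
(C,Q): not NE [P2→P gives 10>8]

PSNE = {(A,Q), (C,P)}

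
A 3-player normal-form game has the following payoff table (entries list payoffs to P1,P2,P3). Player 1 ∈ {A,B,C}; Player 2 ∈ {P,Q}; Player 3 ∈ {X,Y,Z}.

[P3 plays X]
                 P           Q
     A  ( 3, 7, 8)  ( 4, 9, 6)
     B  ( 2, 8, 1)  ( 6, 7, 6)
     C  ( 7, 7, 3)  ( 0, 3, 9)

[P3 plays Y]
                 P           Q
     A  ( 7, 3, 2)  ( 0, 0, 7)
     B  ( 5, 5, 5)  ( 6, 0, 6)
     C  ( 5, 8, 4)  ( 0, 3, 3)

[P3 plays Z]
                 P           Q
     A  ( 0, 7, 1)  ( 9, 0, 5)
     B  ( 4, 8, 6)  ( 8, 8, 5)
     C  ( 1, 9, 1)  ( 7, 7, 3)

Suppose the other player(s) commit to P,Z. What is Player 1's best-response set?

u_1(A vs P,Z) = 0
u_1(B vs P,Z) = 4
u_1(C vs P,Z) = 1
max payoff 4 at {B}

argmax u_1 = {B}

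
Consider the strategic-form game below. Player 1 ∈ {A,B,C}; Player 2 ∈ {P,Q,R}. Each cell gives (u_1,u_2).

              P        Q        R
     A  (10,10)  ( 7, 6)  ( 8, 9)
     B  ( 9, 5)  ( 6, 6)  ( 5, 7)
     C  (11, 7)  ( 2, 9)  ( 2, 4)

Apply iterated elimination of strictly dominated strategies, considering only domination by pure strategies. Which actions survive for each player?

P1 drop B (A beats it: P:10>9 Q:7>6 R:8>5)
P2 drop R (P beats it: A:10>9 C:7>4)
P1→{A,C} P2→{P,Q}

Remaining: P1:{A,C} P2:{P,Q}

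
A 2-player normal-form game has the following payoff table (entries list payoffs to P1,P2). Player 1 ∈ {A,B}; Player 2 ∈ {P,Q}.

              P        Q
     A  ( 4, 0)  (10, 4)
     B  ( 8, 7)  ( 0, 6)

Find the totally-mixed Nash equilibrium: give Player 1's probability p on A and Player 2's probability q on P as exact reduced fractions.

P1 indiff ⇒ q·4+(1-q)·10 = q·8+(1-q)·0 ⇒ q(-4) = (1-q)(-10) ⇒ q = 5/7
P2 indiff ⇒ p·0+(1-p)·7 = p·4+(1-p)·6 ⇒ p(-4) = (1-p)(-1) ⇒ p = 1/5

p=1/5, q=5/7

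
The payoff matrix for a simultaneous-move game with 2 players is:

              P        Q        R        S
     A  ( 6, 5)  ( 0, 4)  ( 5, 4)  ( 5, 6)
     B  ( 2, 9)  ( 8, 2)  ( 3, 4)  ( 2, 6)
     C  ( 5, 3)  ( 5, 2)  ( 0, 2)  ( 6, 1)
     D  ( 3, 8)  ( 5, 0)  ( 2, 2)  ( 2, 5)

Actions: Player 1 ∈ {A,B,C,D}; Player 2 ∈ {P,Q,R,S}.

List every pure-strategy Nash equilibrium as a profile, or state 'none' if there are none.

PSNE: ∅

(A,P): not NE [P2→S gives 6>5]
(A,Q): not NE [P1→B gives 8>0; P2→S gives 6>4]
(A,R): not NE [P2→S gives 6>4]
(A,S): not NE [P1→C gives 6>5]
(B,P): not NE [P1→A gives 6>2]
(B,Q): not NE [P2→P gives 9>2]
(B,R): not NE [P1→A gives 5>3; P2→P gives 9>4]
(B,S): not NE [P1→C gives 6>2; P2→P gives 9>6]
(C,P): not NE [P1→A gives 6>5]
(C,Q): not NE [P1→B gives 8>5; P2→P gives 3>2]
(C,R): not NE [P1→A gives 5>0; P2→P gives 3>2]
(C,S): not NE [P2→P gives 3>1]
(D,P): not NE [P1→A gives 6>3]
(D,Q): not NE [P1→B gives 8>5; P2→P gives 8>0]
(D,R): not NE [P1→A gives 5>2; P2→P gives 8>2]
(D,S): not NE [P1→C gives 6>2; P2→P gives 8>5]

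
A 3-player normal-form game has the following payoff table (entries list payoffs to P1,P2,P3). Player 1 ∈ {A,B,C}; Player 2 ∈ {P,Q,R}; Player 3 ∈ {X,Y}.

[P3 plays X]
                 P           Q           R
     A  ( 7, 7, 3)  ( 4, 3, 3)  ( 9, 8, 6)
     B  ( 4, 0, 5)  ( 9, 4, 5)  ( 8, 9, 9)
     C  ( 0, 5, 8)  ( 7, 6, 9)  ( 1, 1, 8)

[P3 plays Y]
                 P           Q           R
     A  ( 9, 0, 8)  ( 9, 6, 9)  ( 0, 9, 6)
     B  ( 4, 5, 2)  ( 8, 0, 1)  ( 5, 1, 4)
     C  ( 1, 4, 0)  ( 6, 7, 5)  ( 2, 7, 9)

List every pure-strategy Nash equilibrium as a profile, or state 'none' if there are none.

(A,P,X): not NE [P2→R gives 8>7; P3→Y gives 8>3]
(A,P,Y): not NE [P2→R gives 9>0]
(A,Q,X): not NE [P1→B gives 9>4; P2→R gives 8>3; P3→Y gives 9>3]
(A,Q,Y): not NE [P2→R gives 9>6]
(A,R,X): NE
(A,R,Y): not NE [P1→B gives 5>0]
(B,P,X): not NE [P1→A gives 7>4; P2→R gives 9>0]
(B,P,Y): not NE [P1→A gives 9>4; P3→X gives 5>2]
(B,Q,X): not NE [P2→R gives 9>4]
(B,Q,Y): not NE [P1→A gives 9>8; P2→P gives 5>0; P3→X gives 5>1]
(B,R,X): not NE [P1→A gives 9>8]
(B,R,Y): not NE [P2→P gives 5>1; P3→X gives 9>4]
(C,P,X): not NE [P1→A gives 7>0; P2→Q gives 6>5]
(C,P,Y): not NE [P1→A gives 9>1; P2→R gives 7>4; P3→X gives 8>0]
(C,Q,X): not NE [P1→B gives 9>7]
(C,Q,Y): not NE [P1→A gives 9>6; P3→X gives 9>5]
(C,R,X): not NE [P1→A gives 9>1; P2→Q gives 6>1; P3→Y gives 9>8]
(C,R,Y): not NE [P1→B gives 5>2]

NE set: (A,R,X)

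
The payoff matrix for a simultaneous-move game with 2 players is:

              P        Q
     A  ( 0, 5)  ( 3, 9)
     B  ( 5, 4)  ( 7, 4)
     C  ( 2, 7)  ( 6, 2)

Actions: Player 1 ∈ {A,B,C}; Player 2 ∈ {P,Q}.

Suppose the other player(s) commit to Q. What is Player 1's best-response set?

argmax u_1 = {B}

u_1(A vs Q) = 3
u_1(B vs Q) = 7
u_1(C vs Q) = 6
max payoff 7 at {B}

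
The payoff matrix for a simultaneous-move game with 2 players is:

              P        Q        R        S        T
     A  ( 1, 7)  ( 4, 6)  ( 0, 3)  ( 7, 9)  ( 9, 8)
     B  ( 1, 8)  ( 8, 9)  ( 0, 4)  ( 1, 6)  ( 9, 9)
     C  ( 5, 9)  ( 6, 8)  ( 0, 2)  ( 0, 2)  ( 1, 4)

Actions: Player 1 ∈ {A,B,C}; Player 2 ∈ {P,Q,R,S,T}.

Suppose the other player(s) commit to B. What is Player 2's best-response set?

u_2(P vs B) = 8
u_2(Q vs B) = 9
u_2(R vs B) = 4
u_2(S vs B) = 6
u_2(T vs B) = 9
max payoff 9 at {Q,T}

argmax u_2 = {Q,T}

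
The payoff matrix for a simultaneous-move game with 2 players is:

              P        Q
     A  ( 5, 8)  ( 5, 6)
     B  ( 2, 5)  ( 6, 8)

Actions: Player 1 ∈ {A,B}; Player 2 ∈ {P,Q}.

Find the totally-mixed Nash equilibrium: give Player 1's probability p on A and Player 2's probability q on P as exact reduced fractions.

P1 mixes 3/5 on A; P2 mixes 1/4 on P

P1 indiff ⇒ q·5+(1-q)·5 = q·2+(1-q)·6 ⇒ q(3) = (1-q)(1) ⇒ q = 1/4
P2 indiff ⇒ p·8+(1-p)·5 = p·6+(1-p)·8 ⇒ p(2) = (1-p)(3) ⇒ p = 3/5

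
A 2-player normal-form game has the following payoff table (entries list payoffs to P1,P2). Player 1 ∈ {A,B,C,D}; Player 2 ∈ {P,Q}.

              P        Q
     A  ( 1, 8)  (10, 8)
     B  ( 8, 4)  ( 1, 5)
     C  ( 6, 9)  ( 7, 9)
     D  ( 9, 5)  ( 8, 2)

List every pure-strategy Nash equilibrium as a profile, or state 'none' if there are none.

Nash profiles: (A,Q), (D,P)

(A,P): not NE [P1→D gives 9>1]
(A,Q): NE
(B,P): not NE [P1→D gives 9>8; P2→Q gives 5>4]
(B,Q): not NE [P1→A gives 10>1]
(C,P): not NE [P1→D gives 9>6]
(C,Q): not NE [P1→A gives 10>7]
(D,P): NE
(D,Q): not NE [P1→A gives 10>8; P2→P gives 5>2]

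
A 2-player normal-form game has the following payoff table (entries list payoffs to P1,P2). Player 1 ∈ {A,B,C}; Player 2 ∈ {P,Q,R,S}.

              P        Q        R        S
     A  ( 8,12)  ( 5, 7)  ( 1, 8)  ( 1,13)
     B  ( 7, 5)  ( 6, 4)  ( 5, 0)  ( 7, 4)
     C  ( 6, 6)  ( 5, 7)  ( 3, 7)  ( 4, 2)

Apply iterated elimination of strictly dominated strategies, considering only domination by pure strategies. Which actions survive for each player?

P1 drop C (B beats it: P:7>6 Q:6>5 R:5>3 S:7>4)
P2 drop Q (P beats it: A:12>7 B:5>4)
P2 drop R (P beats it: A:12>8 B:5>0)
P1→{A,B} P2→{P,S}

Survivors P1:{A,B} P2:{P,S}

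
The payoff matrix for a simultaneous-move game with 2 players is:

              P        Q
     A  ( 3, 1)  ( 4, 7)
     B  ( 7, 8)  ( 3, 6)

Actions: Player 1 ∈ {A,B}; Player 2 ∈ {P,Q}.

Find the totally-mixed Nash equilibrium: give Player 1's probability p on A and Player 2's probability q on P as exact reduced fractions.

P1 indiff ⇒ q·3+(1-q)·4 = q·7+(1-q)·3 ⇒ q(-4) = (1-q)(-1) ⇒ q = 1/5
P2 indiff ⇒ p·1+(1-p)·8 = p·7+(1-p)·6 ⇒ p(-6) = (1-p)(-2) ⇒ p = 1/4

p=1/4, q=1/5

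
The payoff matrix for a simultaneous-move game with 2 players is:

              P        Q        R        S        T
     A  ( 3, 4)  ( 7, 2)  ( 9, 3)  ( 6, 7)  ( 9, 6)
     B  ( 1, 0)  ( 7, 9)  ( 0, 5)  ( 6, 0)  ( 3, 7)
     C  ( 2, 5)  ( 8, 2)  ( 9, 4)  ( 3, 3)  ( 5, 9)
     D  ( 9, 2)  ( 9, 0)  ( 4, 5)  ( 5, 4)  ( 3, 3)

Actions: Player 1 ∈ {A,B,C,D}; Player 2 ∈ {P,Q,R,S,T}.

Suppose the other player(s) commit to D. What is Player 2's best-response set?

BR_2 = {R}

u_2(P vs D) = 2
u_2(Q vs D) = 0
u_2(R vs D) = 5
u_2(S vs D) = 4
u_2(T vs D) = 3
max payoff 5 at {R}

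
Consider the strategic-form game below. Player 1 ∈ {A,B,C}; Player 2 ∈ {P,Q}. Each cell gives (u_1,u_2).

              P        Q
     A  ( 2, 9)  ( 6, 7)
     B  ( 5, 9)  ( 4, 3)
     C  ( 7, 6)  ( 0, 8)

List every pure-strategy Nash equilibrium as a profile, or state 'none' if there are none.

Equilibria: none

(A,P): not NE [P1→C gives 7>2]
(A,Q): not NE [P2→P gives 9>7]
(B,P): not NE [P1→C gives 7>5]
(B,Q): not NE [P1→A gives 6>4; P2→P gives 9>3]
(C,P): not NE [P2→Q gives 8>6]
(C,Q): not NE [P1→A gives 6>0]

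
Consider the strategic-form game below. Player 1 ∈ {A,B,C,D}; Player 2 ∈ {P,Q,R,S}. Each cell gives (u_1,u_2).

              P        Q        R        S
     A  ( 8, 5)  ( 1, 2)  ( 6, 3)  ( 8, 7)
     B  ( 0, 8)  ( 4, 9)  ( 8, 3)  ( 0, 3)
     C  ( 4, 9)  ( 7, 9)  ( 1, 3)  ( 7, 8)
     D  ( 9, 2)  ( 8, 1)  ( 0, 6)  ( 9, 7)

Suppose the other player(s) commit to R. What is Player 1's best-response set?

u_1(A vs R) = 6
u_1(B vs R) = 8
u_1(C vs R) = 1
u_1(D vs R) = 0
max payoff 8 at {B}

argmax u_1 = {B}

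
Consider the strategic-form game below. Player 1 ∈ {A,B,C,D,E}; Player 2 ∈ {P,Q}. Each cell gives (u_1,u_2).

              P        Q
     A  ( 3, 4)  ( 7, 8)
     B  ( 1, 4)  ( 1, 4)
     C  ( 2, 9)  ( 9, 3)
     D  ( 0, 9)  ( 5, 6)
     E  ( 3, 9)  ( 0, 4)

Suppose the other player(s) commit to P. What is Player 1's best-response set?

argmax u_1 = {A,E}

u_1(A vs P) = 3
u_1(B vs P) = 1
u_1(C vs P) = 2
u_1(D vs P) = 0
u_1(E vs P) = 3
max payoff 3 at {A,E}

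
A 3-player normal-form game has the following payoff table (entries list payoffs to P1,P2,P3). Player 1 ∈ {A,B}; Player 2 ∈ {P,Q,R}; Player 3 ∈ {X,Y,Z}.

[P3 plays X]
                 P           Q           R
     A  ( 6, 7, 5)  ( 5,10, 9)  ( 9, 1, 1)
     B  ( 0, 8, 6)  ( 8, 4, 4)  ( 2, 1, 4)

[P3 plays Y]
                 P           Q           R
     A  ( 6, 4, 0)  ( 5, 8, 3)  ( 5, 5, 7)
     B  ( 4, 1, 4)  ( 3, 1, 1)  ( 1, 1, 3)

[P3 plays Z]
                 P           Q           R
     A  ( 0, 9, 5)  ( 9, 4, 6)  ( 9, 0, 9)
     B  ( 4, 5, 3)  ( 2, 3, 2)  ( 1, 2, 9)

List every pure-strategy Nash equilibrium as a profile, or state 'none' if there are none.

PSNE: ∅

(A,P,X): not NE [P2→Q gives 10>7]
(A,P,Y): not NE [P2→Q gives 8>4; P3→Z gives 5>0]
(A,P,Z): not NE [P1→B gives 4>0]
(A,Q,X): not NE [P1→B gives 8>5]
(A,Q,Y): not NE [P3→X gives 9>3]
(A,Q,Z): not NE [P2→P gives 9>4; P3→X gives 9>6]
(A,R,X): not NE [P2→Q gives 10>1; P3→Z gives 9>1]
(A,R,Y): not NE [P2→Q gives 8>5; P3→Z gives 9>7]
(A,R,Z): not NE [P2→P gives 9>0]
(B,P,X): not NE [P1→A gives 6>0]
(B,P,Y): not NE [P1→A gives 6>4; P3→X gives 6>4]
(B,P,Z): not NE [P3→X gives 6>3]
(B,Q,X): not NE [P2→P gives 8>4]
(B,Q,Y): not NE [P1→A gives 5>3; P3→X gives 4>1]
(B,Q,Z): not NE [P1→A gives 9>2; P2→P gives 5>3; P3→X gives 4>2]
(B,R,X): not NE [P1→A gives 9>2; P2→P gives 8>1; P3→Z gives 9>4]
(B,R,Y): not NE [P1→A gives 5>1; P3→Z gives 9>3]
(B,R,Z): not NE [P1→A gives 9>1; P2→P gives 5>2]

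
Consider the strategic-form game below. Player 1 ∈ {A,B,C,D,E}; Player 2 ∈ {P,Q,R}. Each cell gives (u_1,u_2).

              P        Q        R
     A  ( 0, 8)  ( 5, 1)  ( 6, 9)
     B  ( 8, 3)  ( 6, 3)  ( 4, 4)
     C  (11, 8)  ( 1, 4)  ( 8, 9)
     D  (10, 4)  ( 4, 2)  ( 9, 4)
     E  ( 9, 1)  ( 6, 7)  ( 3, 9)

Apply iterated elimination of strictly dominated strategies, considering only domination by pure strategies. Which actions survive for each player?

P2 drop Q (R beats it: A:9>1 B:4>3 C:9>4 D:4>2 E:9>7)
P1 drop A (C beats it: P:11>0 R:8>6)
P1 drop B (C beats it: P:11>8 R:8>4)
P1 drop E (C beats it: P:11>9 R:8>3)
P1→{C,D} P2→{P,R}

Remaining: P1:{C,D} P2:{P,R}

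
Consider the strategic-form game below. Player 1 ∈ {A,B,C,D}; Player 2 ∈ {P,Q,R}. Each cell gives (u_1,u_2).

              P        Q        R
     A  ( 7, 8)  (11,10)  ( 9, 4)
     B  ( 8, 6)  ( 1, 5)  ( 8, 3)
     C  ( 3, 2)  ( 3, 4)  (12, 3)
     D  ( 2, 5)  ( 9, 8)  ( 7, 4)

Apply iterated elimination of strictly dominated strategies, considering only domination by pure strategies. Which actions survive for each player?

IESDS → P1:{A,B} P2:{P,Q}

P1 drop D (A beats it: P:7>2 Q:11>9 R:9>7)
P2 drop R (Q beats it: A:10>4 B:5>3 C:4>3)
P1 drop C (A beats it: P:7>3 Q:11>3)
P1→{A,B} P2→{P,Q}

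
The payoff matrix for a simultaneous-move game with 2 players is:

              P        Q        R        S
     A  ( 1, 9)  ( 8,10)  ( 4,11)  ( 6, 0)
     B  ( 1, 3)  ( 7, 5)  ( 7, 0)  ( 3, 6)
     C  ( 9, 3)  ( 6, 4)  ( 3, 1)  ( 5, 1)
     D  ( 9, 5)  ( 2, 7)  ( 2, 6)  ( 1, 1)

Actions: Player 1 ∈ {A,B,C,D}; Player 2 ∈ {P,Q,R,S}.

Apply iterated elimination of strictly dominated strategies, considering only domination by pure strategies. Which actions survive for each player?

P2 drop P (Q beats it: A:10>9 B:5>3 C:4>3 D:7>5)
P1 drop C (A beats it: Q:8>6 R:4>3 S:6>5)
P1 drop D (A beats it: Q:8>2 R:4>2 S:6>1)
P1→{A,B} P2→{Q,R,S}

Remaining: P1:{A,B} P2:{Q,R,S}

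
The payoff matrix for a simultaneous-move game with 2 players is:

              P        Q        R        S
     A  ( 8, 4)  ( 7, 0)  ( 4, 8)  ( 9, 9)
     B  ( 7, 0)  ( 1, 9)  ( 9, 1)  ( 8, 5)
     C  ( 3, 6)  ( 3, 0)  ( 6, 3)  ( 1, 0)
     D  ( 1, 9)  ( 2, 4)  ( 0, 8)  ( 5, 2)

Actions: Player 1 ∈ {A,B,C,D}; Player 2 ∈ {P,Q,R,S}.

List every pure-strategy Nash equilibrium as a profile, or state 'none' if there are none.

(A,P): not NE [P2→S gives 9>4]
(A,Q): not NE [P2→S gives 9>0]
(A,R): not NE [P1→B gives 9>4; P2→S gives 9>8]
(A,S): NE
(B,P): not NE [P1→A gives 8>7; P2→Q gives 9>0]
(B,Q): not NE [P1→A gives 7>1]
(B,R): not NE [P2→Q gives 9>1]
(B,S): not NE [P1→A gives 9>8; P2→Q gives 9>5]
(C,P): not NE [P1→A gives 8>3]
(C,Q): not NE [P1→A gives 7>3; P2→P gives 6>0]
(C,R): not NE [P1→B gives 9>6; P2→P gives 6>3]
(C,S): not NE [P1→A gives 9>1; P2→P gives 6>0]
(D,P): not NE [P1→A gives 8>1]
(D,Q): not NE [P1→A gives 7>2; P2→P gives 9>4]
(D,R): not NE [P1→B gives 9>0; P2→P gives 9>8]
(D,S): not NE [P1→A gives 9>5; P2→P gives 9>2]

Nash profiles: (A,S)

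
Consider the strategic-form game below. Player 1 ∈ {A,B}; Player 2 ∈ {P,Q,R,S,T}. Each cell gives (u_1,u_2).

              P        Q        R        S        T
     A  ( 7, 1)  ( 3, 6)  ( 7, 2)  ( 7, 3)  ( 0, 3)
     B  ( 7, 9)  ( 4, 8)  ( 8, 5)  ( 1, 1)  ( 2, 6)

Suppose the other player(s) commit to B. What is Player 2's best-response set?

argmax u_2 = {P}

u_2(P vs B) = 9
u_2(Q vs B) = 8
u_2(R vs B) = 5
u_2(S vs B) = 1
u_2(T vs B) = 6
max payoff 9 at {P}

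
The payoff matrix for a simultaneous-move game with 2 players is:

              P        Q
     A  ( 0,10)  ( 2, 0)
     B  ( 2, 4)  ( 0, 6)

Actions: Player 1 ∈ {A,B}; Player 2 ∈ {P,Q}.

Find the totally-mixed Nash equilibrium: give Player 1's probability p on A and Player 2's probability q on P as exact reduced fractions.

p=1/6, q=1/2

P1 indiff ⇒ q·0+(1-q)·2 = q·2+(1-q)·0 ⇒ q(-2) = (1-q)(-2) ⇒ q = 1/2
P2 indiff ⇒ p·10+(1-p)·4 = p·0+(1-p)·6 ⇒ p(10) = (1-p)(2) ⇒ p = 1/6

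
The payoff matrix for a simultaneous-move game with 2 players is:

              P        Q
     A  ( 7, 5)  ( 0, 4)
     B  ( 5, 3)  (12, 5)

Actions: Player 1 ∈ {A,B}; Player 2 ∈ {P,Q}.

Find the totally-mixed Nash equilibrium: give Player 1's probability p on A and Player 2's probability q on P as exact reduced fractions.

p=2/3, q=6/7

P1 indiff ⇒ q·7+(1-q)·0 = q·5+(1-q)·12 ⇒ q(2) = (1-q)(12) ⇒ q = 6/7
P2 indiff ⇒ p·5+(1-p)·3 = p·4+(1-p)·5 ⇒ p(1) = (1-p)(2) ⇒ p = 2/3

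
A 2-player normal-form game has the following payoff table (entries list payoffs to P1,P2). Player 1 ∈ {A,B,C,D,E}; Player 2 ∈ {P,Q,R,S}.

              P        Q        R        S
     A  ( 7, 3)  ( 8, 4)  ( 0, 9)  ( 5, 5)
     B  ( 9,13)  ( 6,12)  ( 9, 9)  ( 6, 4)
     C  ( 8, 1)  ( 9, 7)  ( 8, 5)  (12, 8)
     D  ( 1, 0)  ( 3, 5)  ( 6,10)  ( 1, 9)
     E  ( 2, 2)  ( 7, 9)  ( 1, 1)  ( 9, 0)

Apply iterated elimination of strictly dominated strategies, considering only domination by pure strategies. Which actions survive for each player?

P1 drop A (C beats it: P:8>7 Q:9>8 R:8>0 S:12>5)
P1 drop D (B beats it: P:9>1 Q:6>3 R:9>6 S:6>1)
P1 drop E (C beats it: P:8>2 Q:9>7 R:8>1 S:12>9)
P2 drop R (Q beats it: B:12>9 C:7>5)
P1→{B,C} P2→{P,Q,S}

Survivors P1:{B,C} P2:{P,Q,S}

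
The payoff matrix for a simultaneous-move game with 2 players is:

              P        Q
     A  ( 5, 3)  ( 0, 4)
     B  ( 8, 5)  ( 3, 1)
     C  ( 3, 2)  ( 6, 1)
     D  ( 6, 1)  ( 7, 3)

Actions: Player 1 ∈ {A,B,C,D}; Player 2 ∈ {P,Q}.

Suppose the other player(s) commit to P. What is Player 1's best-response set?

BR_1 = {B}

u_1(A vs P) = 5
u_1(B vs P) = 8
u_1(C vs P) = 3
u_1(D vs P) = 6
max payoff 8 at {B}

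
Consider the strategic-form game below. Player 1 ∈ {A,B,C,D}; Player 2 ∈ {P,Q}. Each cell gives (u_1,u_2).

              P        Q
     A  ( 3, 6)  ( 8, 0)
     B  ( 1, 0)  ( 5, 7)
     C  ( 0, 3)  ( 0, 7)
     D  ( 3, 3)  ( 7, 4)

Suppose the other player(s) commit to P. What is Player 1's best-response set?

argmax u_1 = {A,D}

u_1(A vs P) = 3
u_1(B vs P) = 1
u_1(C vs P) = 0
u_1(D vs P) = 3
max payoff 3 at {A,D}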